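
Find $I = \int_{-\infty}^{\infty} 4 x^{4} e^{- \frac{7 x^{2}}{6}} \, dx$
$\frac{108 \sqrt{42} \sqrt{\pi}}{343}$

Start from the elementary integral
$$J(a) = \int_{-\infty}^{\infty} 4 e^{- a x^{2}} \, dx = \frac{4 \sqrt{\pi}}{\sqrt{a}}.$$

Differentiating under the integral sign brings down a factor of $(-x^2)$:
$$\frac{dJ}{da} = \int_{-\infty}^{\infty} - 4 x^{2} e^{- a x^{2}} \, dx = - \frac{2 \sqrt{\pi}}{a^{\frac{3}{2}}}.$$

Repeating twice in total — each differentiation brings down another $(-x^2)$ — gives
$$\frac{d^{2}J}{da^{2}} = \int_{-\infty}^{\infty} 4 x^{4} e^{- a x^{2}} \, dx = \frac{3 \sqrt{\pi}}{a^{\frac{5}{2}}},$$
and the integrand here is exactly the target integrand, so $I = \frac{3 \sqrt{\pi}}{a^{\frac{5}{2}}}$.

Setting $a = \frac{7}{6}$:
$$I = \frac{108 \sqrt{42} \sqrt{\pi}}{343}.$$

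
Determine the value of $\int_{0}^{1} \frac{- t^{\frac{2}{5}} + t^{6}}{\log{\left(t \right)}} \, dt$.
$\log{\left(5 \right)}$

Introduce a parameter $a$ in the exponent: let $I(a) = \int_{0}^{1} \frac{t^{6} - t^{a}}{\log{\left(t \right)}} \, dt$.

Since $\dfrac{\partial}{\partial a}\,t^{a} = t^{a} \ln t$, the $\ln t$ in the denominator cancels and
$$\frac{dI}{da} = \int_{0}^{1} -1 t^{a} \, dt = -1 \left[\frac{t^{a+1}}{a+1}\right]_0^1 = - \frac{1}{a + 1}.$$

Integrating with respect to $a$ gives $I(a) = \log{\left(\frac{7}{a + 1} \right)} + C$.

At $a = 6$ the integrand is identically $0$, so $I(6) = 0$. The closed form gives $0$, hence $C = 0$.

Setting $a = \frac{2}{5}$:
$$I = \log{\left(5 \right)}.$$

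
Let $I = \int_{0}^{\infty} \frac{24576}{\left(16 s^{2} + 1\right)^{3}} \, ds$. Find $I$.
$1152 \pi$

Start from the standard arctangent integral
$$J(a) = \int_{0}^{\infty} \frac{6}{a^{2} + s^{2}} \, ds = \frac{3 \pi}{a}.$$

Differentiating under the integral sign with respect to $a$,
$$\frac{dJ}{da} = \int_{0}^{\infty} - \frac{12 a}{\left(a^{2} + s^{2}\right)^{2}} \, ds = - \frac{3 \pi}{a^{2}},$$
so $\int_{0}^{\infty} \frac{6}{\left(a^{2} + s^{2}\right)^{2}} \, ds = \frac{3 \pi}{2 a^{3}}$.

Repeating — each differentiation of $1/(s^2+a^2)^j$ produces $-2ja/(s^2+a^2)^{j+1}$ — and dividing through by $-2ja$ at each step yields, after $2$ differentiations in total,
$$\int_{0}^{\infty} \frac{6}{\left(a^{2} + s^{2}\right)^{3}} \, ds = \frac{9 \pi}{8 a^{5}}.$$

Setting $a = \frac{1}{4}$:
$$I = 1152 \pi.$$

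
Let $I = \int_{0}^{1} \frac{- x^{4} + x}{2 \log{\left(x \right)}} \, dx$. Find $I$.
$- \frac{\log{\left(5 \right)}}{2} + \frac{\log{\left(2 \right)}}{2}$

Introduce a parameter $a$ in the exponent: let $I(a) = \int_{0}^{1} \frac{x - x^{a}}{2 \log{\left(x \right)}} \, dx$.

Since $\dfrac{\partial}{\partial a}\,x^{a} = x^{a} \ln x$, the $\ln x$ in the denominator cancels and
$$\frac{dI}{da} = \int_{0}^{1} - \frac{1}{2} x^{a} \, dx = - \frac{1}{2} \left[\frac{x^{a+1}}{a+1}\right]_0^1 = - \frac{1}{2 a + 2}.$$

Integrating with respect to $a$ gives $I(a) = - \frac{\log{\left(a + 1 \right)}}{2} + \frac{\log{\left(2 \right)}}{2} + C$.

At $a = 1$ the integrand is identically $0$, so $I(1) = 0$. The closed form gives $0$, hence $C = 0$.

Setting $a = 4$:
$$I = - \frac{\log{\left(5 \right)}}{2} + \frac{\log{\left(2 \right)}}{2}.$$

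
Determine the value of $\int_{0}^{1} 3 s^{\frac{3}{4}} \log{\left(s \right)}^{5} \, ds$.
$- \frac{1474560}{117649}$

Start from the elementary integral
$$J(a) = \int_{0}^{1} 3 s^{a} \, ds = \frac{3}{a + 1}.$$

Differentiating under the integral sign brings down a factor of $\ln s$:
$$\frac{dJ}{da} = \int_{0}^{1} 3 s^{a} \log{\left(s \right)} \, ds = - \frac{3}{\left(a + 1\right)^{2}}.$$

Repeating $5$ times in total — each differentiation brings down another $\ln s$ — gives
$$\frac{d^{5}J}{da^{5}} = \int_{0}^{1} 3 s^{a} \log{\left(s \right)}^{5} \, ds = - \frac{360}{\left(a + 1\right)^{6}},$$
and the integrand here is exactly the target integrand, so $I = - \frac{360}{\left(a + 1\right)^{6}}$.

Setting $a = \frac{3}{4}$:
$$I = - \frac{1474560}{117649}.$$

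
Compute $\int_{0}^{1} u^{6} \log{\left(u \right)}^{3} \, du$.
$- \frac{6}{2401}$

Begin with the known integral
$$J(a) = \int_{0}^{1} u^{a} \, du = \frac{1}{a + 1}.$$

Differentiating under the integral sign brings down a factor of $\ln u$:
$$\frac{dJ}{da} = \int_{0}^{1} u^{a} \log{\left(u \right)} \, du = - \frac{1}{\left(a + 1\right)^{2}}.$$

Repeating $3$ times in total — each differentiation brings down another $\ln u$ — gives
$$\frac{d^{3}J}{da^{3}} = \int_{0}^{1} u^{a} \log{\left(u \right)}^{3} \, du = - \frac{6}{\left(a + 1\right)^{4}},$$
and the integrand here is exactly the target integrand, so $I = - \frac{6}{\left(a + 1\right)^{4}}$.

Setting $a = 6$:
$$I = - \frac{6}{2401}.$$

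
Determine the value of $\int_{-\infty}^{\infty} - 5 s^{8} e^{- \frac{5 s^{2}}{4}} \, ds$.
$- \frac{672 \sqrt{5} \sqrt{\pi}}{125}$

Start from the elementary integral
$$J(a) = \int_{-\infty}^{\infty} - 5 e^{- a s^{2}} \, ds = - \frac{5 \sqrt{\pi}}{\sqrt{a}}.$$

Differentiating under the integral sign brings down a factor of $(-s^2)$:
$$\frac{dJ}{da} = \int_{-\infty}^{\infty} 5 s^{2} e^{- a s^{2}} \, ds = \frac{5 \sqrt{\pi}}{2 a^{\frac{3}{2}}}.$$

Repeating $4$ times in total — each differentiation brings down another $(-s^2)$ — gives
$$\frac{d^{4}J}{da^{4}} = \int_{-\infty}^{\infty} - 5 s^{8} e^{- a s^{2}} \, ds = - \frac{525 \sqrt{\pi}}{16 a^{\frac{9}{2}}},$$
and the integrand here is exactly the target integrand, so $I = - \frac{525 \sqrt{\pi}}{16 a^{\frac{9}{2}}}$.

Setting $a = \frac{5}{4}$:
$$I = - \frac{672 \sqrt{5} \sqrt{\pi}}{125}.$$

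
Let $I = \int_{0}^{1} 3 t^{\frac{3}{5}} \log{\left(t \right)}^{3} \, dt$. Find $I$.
$- \frac{5625}{2048}$

Start from the elementary integral
$$J(a) = \int_{0}^{1} 3 t^{a} \, dt = \frac{3}{a + 1}.$$

Differentiating under the integral sign brings down a factor of $\ln t$:
$$\frac{dJ}{da} = \int_{0}^{1} 3 t^{a} \log{\left(t \right)} \, dt = - \frac{3}{\left(a + 1\right)^{2}}.$$

Repeating $3$ times in total — each differentiation brings down another $\ln t$ — gives
$$\frac{d^{3}J}{da^{3}} = \int_{0}^{1} 3 t^{a} \log{\left(t \right)}^{3} \, dt = - \frac{18}{\left(a + 1\right)^{4}},$$
and the integrand here is exactly the target integrand, so $I = - \frac{18}{\left(a + 1\right)^{4}}$.

Setting $a = \frac{3}{5}$:
$$I = - \frac{5625}{2048}.$$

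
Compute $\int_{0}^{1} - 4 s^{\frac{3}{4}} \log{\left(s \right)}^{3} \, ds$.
$\frac{6144}{2401}$

Begin with the known integral
$$J(a) = \int_{0}^{1} - 4 s^{a} \, ds = - \frac{4}{a + 1}.$$

Differentiating under the integral sign brings down a factor of $\ln s$:
$$\frac{dJ}{da} = \int_{0}^{1} - 4 s^{a} \log{\left(s \right)} \, ds = \frac{4}{\left(a + 1\right)^{2}}.$$

Repeating $3$ times in total — each differentiation brings down another $\ln s$ — gives
$$\frac{d^{3}J}{da^{3}} = \int_{0}^{1} - 4 s^{a} \log{\left(s \right)}^{3} \, ds = \frac{24}{\left(a + 1\right)^{4}},$$
and the integrand here is exactly the target integrand, so $I = \frac{24}{\left(a + 1\right)^{4}}$.

Setting $a = \frac{3}{4}$:
$$I = \frac{6144}{2401}.$$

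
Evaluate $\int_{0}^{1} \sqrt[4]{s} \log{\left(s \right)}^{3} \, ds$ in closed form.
$- \frac{1536}{625}$

Consider the simpler parametrised integral
$$J(a) = \int_{0}^{1} s^{a} \, ds = \frac{1}{a + 1}.$$

Differentiating under the integral sign brings down a factor of $\ln s$:
$$\frac{dJ}{da} = \int_{0}^{1} s^{a} \log{\left(s \right)} \, ds = - \frac{1}{\left(a + 1\right)^{2}}.$$

Repeating $3$ times in total — each differentiation brings down another $\ln s$ — gives
$$\frac{d^{3}J}{da^{3}} = \int_{0}^{1} s^{a} \log{\left(s \right)}^{3} \, ds = - \frac{6}{\left(a + 1\right)^{4}},$$
and the integrand here is exactly the target integrand, so $I = - \frac{6}{\left(a + 1\right)^{4}}$.

Setting $a = \frac{1}{4}$:
$$I = - \frac{1536}{625}.$$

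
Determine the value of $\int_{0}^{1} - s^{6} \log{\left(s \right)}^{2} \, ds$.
$- \frac{2}{343}$

Start from the elementary integral
$$J(a) = \int_{0}^{1} - s^{a} \, ds = - \frac{1}{a + 1}.$$

Differentiating under the integral sign brings down a factor of $\ln s$:
$$\frac{dJ}{da} = \int_{0}^{1} - s^{a} \log{\left(s \right)} \, ds = \frac{1}{\left(a + 1\right)^{2}}.$$

Repeating twice in total — each differentiation brings down another $\ln s$ — gives
$$\frac{d^{2}J}{da^{2}} = \int_{0}^{1} - s^{a} \log{\left(s \right)}^{2} \, ds = - \frac{2}{\left(a + 1\right)^{3}},$$
and the integrand here is exactly the target integrand, so $I = - \frac{2}{\left(a + 1\right)^{3}}$.

Setting $a = 6$:
$$I = - \frac{2}{343}.$$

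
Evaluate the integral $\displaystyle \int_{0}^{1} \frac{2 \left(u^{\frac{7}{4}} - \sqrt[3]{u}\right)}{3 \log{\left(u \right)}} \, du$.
$- \log{\left(\frac{4 \sqrt[3]{132}}{33} \right)}$

Consider the one-parameter family: let $I(a) = \int_{0}^{1} \frac{2 \left(u^{\frac{7}{4}} - u^{a}\right)}{3 \log{\left(u \right)}} \, du$.

Since $\dfrac{\partial}{\partial a}\,u^{a} = u^{a} \ln u$, the $\ln u$ in the denominator cancels and
$$\frac{dI}{da} = \int_{0}^{1} - \frac{2}{3} u^{a} \, du = - \frac{2}{3} \left[\frac{u^{a+1}}{a+1}\right]_0^1 = - \frac{2}{3 a + 3}.$$

Integrating with respect to $a$ gives $I(a) = - \log{\left(\frac{2 \sqrt[3]{22} \left(a + 1\right)^{\frac{2}{3}}}{11} \right)} + C$.

At $a = \frac{7}{4}$ the integrand is identically $0$, so $I(\frac{7}{4}) = 0$. The closed form gives $0$, hence $C = 0$.

Setting $a = \frac{1}{3}$:
$$I = - \log{\left(\frac{4 \sqrt[3]{132}}{33} \right)}.$$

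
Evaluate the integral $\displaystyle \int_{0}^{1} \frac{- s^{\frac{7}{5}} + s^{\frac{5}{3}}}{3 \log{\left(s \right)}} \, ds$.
$- \log{\left(3 \right)} + \frac{\log{\left(30 \right)}}{3}$

Consider the one-parameter family: let $I(a) = \int_{0}^{1} \frac{- s^{\frac{7}{5}} + s^{a}}{3 \log{\left(s \right)}} \, ds$.

Since $\dfrac{\partial}{\partial a}\,s^{a} = s^{a} \ln s$, the $\ln s$ in the denominator cancels and
$$\frac{dI}{da} = \int_{0}^{1} \frac{1}{3} s^{a} \, ds = \frac{1}{3} \left[\frac{s^{a+1}}{a+1}\right]_0^1 = \frac{1}{3 \left(a + 1\right)}.$$

Integrating with respect to $a$ gives $I(a) = \log{\left(\frac{\sqrt[3]{90} \sqrt[3]{a + 1}}{6} \right)} + C$.

At $a = \frac{7}{5}$ the integrand is identically $0$, so $I(\frac{7}{5}) = 0$. The closed form gives $0$, hence $C = 0$.

Setting $a = \frac{5}{3}$:
$$I = - \log{\left(3 \right)} + \frac{\log{\left(30 \right)}}{3}.$$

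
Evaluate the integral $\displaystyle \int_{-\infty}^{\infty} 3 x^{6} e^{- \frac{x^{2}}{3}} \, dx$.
$\frac{1215 \sqrt{3} \sqrt{\pi}}{8}$

Start from the elementary integral
$$J(a) = \int_{-\infty}^{\infty} 3 e^{- a x^{2}} \, dx = \frac{3 \sqrt{\pi}}{\sqrt{a}}.$$

Differentiating under the integral sign brings down a factor of $(-x^2)$:
$$\frac{dJ}{da} = \int_{-\infty}^{\infty} - 3 x^{2} e^{- a x^{2}} \, dx = - \frac{3 \sqrt{\pi}}{2 a^{\frac{3}{2}}}.$$

Repeating $3$ times in total — each differentiation brings down another $(-x^2)$ — gives
$$\frac{d^{3}J}{da^{3}} = \int_{-\infty}^{\infty} - 3 x^{6} e^{- a x^{2}} \, dx = - \frac{45 \sqrt{\pi}}{8 a^{\frac{7}{2}}},$$
and the integrand here is $(-1)^{3}$ times the target integrand, so $I = (-1)^{3}\,\frac{d^{3}J}{da^{3}} = \frac{45 \sqrt{\pi}}{8 a^{\frac{7}{2}}}$.

Setting $a = \frac{1}{3}$:
$$I = \frac{1215 \sqrt{3} \sqrt{\pi}}{8}.$$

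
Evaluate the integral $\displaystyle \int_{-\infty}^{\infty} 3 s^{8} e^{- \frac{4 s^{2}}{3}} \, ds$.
$\frac{25515 \sqrt{3} \sqrt{\pi}}{8192}$

Start from the elementary integral
$$J(a) = \int_{-\infty}^{\infty} 3 e^{- a s^{2}} \, ds = \frac{3 \sqrt{\pi}}{\sqrt{a}}.$$

Differentiating under the integral sign brings down a factor of $(-s^2)$:
$$\frac{dJ}{da} = \int_{-\infty}^{\infty} - 3 s^{2} e^{- a s^{2}} \, ds = - \frac{3 \sqrt{\pi}}{2 a^{\frac{3}{2}}}.$$

Repeating $4$ times in total — each differentiation brings down another $(-s^2)$ — gives
$$\frac{d^{4}J}{da^{4}} = \int_{-\infty}^{\infty} 3 s^{8} e^{- a s^{2}} \, ds = \frac{315 \sqrt{\pi}}{16 a^{\frac{9}{2}}},$$
and the integrand here is exactly the target integrand, so $I = \frac{315 \sqrt{\pi}}{16 a^{\frac{9}{2}}}$.

Setting $a = \frac{4}{3}$:
$$I = \frac{25515 \sqrt{3} \sqrt{\pi}}{8192}.$$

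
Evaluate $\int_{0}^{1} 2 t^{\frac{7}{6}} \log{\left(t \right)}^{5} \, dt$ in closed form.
$- \frac{11197440}{4826809}$

Start from the elementary integral
$$J(a) = \int_{0}^{1} 2 t^{a} \, dt = \frac{2}{a + 1}.$$

Differentiating under the integral sign brings down a factor of $\ln t$:
$$\frac{dJ}{da} = \int_{0}^{1} 2 t^{a} \log{\left(t \right)} \, dt = - \frac{2}{\left(a + 1\right)^{2}}.$$

Repeating $5$ times in total — each differentiation brings down another $\ln t$ — gives
$$\frac{d^{5}J}{da^{5}} = \int_{0}^{1} 2 t^{a} \log{\left(t \right)}^{5} \, dt = - \frac{240}{\left(a + 1\right)^{6}},$$
and the integrand here is exactly the target integrand, so $I = - \frac{240}{\left(a + 1\right)^{6}}$.

Setting $a = \frac{7}{6}$:
$$I = - \frac{11197440}{4826809}.$$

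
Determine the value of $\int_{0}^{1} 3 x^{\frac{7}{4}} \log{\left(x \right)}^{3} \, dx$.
$- \frac{4608}{14641}$

Begin with the known integral
$$J(a) = \int_{0}^{1} 3 x^{a} \, dx = \frac{3}{a + 1}.$$

Differentiating under the integral sign brings down a factor of $\ln x$:
$$\frac{dJ}{da} = \int_{0}^{1} 3 x^{a} \log{\left(x \right)} \, dx = - \frac{3}{\left(a + 1\right)^{2}}.$$

Repeating $3$ times in total — each differentiation brings down another $\ln x$ — gives
$$\frac{d^{3}J}{da^{3}} = \int_{0}^{1} 3 x^{a} \log{\left(x \right)}^{3} \, dx = - \frac{18}{\left(a + 1\right)^{4}},$$
and the integrand here is exactly the target integrand, so $I = - \frac{18}{\left(a + 1\right)^{4}}$.

Setting $a = \frac{7}{4}$:
$$I = - \frac{4608}{14641}.$$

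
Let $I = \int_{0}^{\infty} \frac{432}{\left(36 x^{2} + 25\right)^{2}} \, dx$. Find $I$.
$\frac{18 \pi}{125}$

Begin with the known result
$$J(a) = \int_{0}^{\infty} \frac{1}{3 \left(a^{2} + x^{2}\right)} \, dx = \frac{\pi}{6 a}.$$

Differentiating under the integral sign with respect to $a$,
$$\frac{dJ}{da} = \int_{0}^{\infty} - \frac{2 a}{3 \left(a^{2} + x^{2}\right)^{2}} \, dx = - \frac{\pi}{6 a^{2}},$$
so $\int_{0}^{\infty} \frac{1}{3 \left(a^{2} + x^{2}\right)^{2}} \, dx = \frac{\pi}{12 a^{3}}$.

Setting $a = \frac{5}{6}$:
$$I = \frac{18 \pi}{125}.$$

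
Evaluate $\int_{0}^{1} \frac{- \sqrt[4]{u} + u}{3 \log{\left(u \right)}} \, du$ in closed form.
$- \frac{\log{\left(5 \right)}}{3} + \log{\left(2 \right)}$

Replace the exponent $\frac{1}{4}$ by a parameter $a$: let $I(a) = \int_{0}^{1} \frac{u - u^{a}}{3 \log{\left(u \right)}} \, du$.

Since $\dfrac{\partial}{\partial a}\,u^{a} = u^{a} \ln u$, the $\ln u$ in the denominator cancels and
$$\frac{dI}{da} = \int_{0}^{1} - \frac{1}{3} u^{a} \, du = - \frac{1}{3} \left[\frac{u^{a+1}}{a+1}\right]_0^1 = - \frac{1}{3 a + 3}.$$

Integrating with respect to $a$ gives $I(a) = - \frac{\log{\left(a + 1 \right)}}{3} + \frac{\log{\left(2 \right)}}{3} + C$.

At $a = 1$ the integrand is identically $0$, so $I(1) = 0$. The closed form gives $0$, hence $C = 0$.

Setting $a = \frac{1}{4}$:
$$I = - \frac{\log{\left(5 \right)}}{3} + \log{\left(2 \right)}.$$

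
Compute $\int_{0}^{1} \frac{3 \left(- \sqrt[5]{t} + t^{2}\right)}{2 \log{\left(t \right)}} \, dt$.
$\log{\left(\frac{5 \sqrt{10}}{4} \right)}$

Introduce a parameter $a$ in the exponent: let $I(a) = \int_{0}^{1} \frac{3 \left(t^{2} - t^{a}\right)}{2 \log{\left(t \right)}} \, dt$.

Since $\dfrac{\partial}{\partial a}\,t^{a} = t^{a} \ln t$, the $\ln t$ in the denominator cancels and
$$\frac{dI}{da} = \int_{0}^{1} - \frac{3}{2} t^{a} \, dt = - \frac{3}{2} \left[\frac{t^{a+1}}{a+1}\right]_0^1 = - \frac{3}{2 a + 2}.$$

Integrating with respect to $a$ gives $I(a) = - \frac{3 \log{\left(a + 1 \right)}}{2} + \frac{3 \log{\left(3 \right)}}{2} + C$.

At $a = 2$ the integrand is identically $0$, so $I(2) = 0$. The closed form gives $0$, hence $C = 0$.

Setting $a = \frac{1}{5}$:
$$I = \log{\left(\frac{5 \sqrt{10}}{4} \right)}.$$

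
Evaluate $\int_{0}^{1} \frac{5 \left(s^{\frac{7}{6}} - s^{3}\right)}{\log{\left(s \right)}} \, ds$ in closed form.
$\log{\left(\frac{371293}{7962624} \right)}$

Replace the exponent $\frac{7}{6}$ by a parameter $a$: let $I(a) = \int_{0}^{1} \frac{5 \left(- s^{3} + s^{a}\right)}{\log{\left(s \right)}} \, ds$.

Since $\dfrac{\partial}{\partial a}\,s^{a} = s^{a} \ln s$, the $\ln s$ in the denominator cancels and
$$\frac{dI}{da} = \int_{0}^{1} 5 s^{a} \, ds = 5 \left[\frac{s^{a+1}}{a+1}\right]_0^1 = \frac{5}{a + 1}.$$

Integrating with respect to $a$ gives $I(a) = \log{\left(\frac{\left(a + 1\right)^{5}}{1024} \right)} + C$.

At $a = 3$ the integrand is identically $0$, so $I(3) = 0$. The closed form gives $0$, hence $C = 0$.

Setting $a = \frac{7}{6}$:
$$I = \log{\left(\frac{371293}{7962624} \right)}.$$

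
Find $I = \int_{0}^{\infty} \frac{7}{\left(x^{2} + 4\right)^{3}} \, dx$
$\frac{21 \pi}{512}$

Recall the elementary integral
$$J(a) = \int_{0}^{\infty} \frac{7}{a^{2} + x^{2}} \, dx = \frac{7 \pi}{2 a}.$$

Differentiating under the integral sign with respect to $a$,
$$\frac{dJ}{da} = \int_{0}^{\infty} - \frac{14 a}{\left(a^{2} + x^{2}\right)^{2}} \, dx = - \frac{7 \pi}{2 a^{2}},$$
so $\int_{0}^{\infty} \frac{7}{\left(a^{2} + x^{2}\right)^{2}} \, dx = \frac{7 \pi}{4 a^{3}}$.

Repeating — each differentiation of $1/(x^2+a^2)^j$ produces $-2ja/(x^2+a^2)^{j+1}$ — and dividing through by $-2ja$ at each step yields, after $2$ differentiations in total,
$$\int_{0}^{\infty} \frac{7}{\left(a^{2} + x^{2}\right)^{3}} \, dx = \frac{21 \pi}{16 a^{5}}.$$

Setting $a = 2$:
$$I = \frac{21 \pi}{512}.$$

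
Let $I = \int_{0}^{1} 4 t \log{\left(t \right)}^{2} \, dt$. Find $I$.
$1$

Consider the simpler parametrised integral
$$J(a) = \int_{0}^{1} 4 t^{a} \, dt = \frac{4}{a + 1}.$$

Differentiating under the integral sign brings down a factor of $\ln t$:
$$\frac{dJ}{da} = \int_{0}^{1} 4 t^{a} \log{\left(t \right)} \, dt = - \frac{4}{\left(a + 1\right)^{2}}.$$

Repeating twice in total — each differentiation brings down another $\ln t$ — gives
$$\frac{d^{2}J}{da^{2}} = \int_{0}^{1} 4 t^{a} \log{\left(t \right)}^{2} \, dt = \frac{8}{\left(a + 1\right)^{3}},$$
and the integrand here is exactly the target integrand, so $I = \frac{8}{\left(a + 1\right)^{3}}$.

Setting $a = 1$:
$$I = 1.$$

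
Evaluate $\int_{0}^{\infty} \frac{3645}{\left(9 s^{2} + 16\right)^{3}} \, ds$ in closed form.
$\frac{3645 \pi}{16384}$

Recall the elementary integral
$$J(a) = \int_{0}^{\infty} \frac{5}{a^{2} + s^{2}} \, ds = \frac{5 \pi}{2 a}.$$

Differentiating under the integral sign with respect to $a$,
$$\frac{dJ}{da} = \int_{0}^{\infty} - \frac{10 a}{\left(a^{2} + s^{2}\right)^{2}} \, ds = - \frac{5 \pi}{2 a^{2}},$$
so $\int_{0}^{\infty} \frac{5}{\left(a^{2} + s^{2}\right)^{2}} \, ds = \frac{5 \pi}{4 a^{3}}$.

Repeating — each differentiation of $1/(s^2+a^2)^j$ produces $-2ja/(s^2+a^2)^{j+1}$ — and dividing through by $-2ja$ at each step yields, after $2$ differentiations in total,
$$\int_{0}^{\infty} \frac{5}{\left(a^{2} + s^{2}\right)^{3}} \, ds = \frac{15 \pi}{16 a^{5}}.$$

Setting $a = \frac{4}{3}$:
$$I = \frac{3645 \pi}{16384}.$$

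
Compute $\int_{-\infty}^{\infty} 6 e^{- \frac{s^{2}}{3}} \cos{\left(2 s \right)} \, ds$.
$\frac{6 \sqrt{3} \sqrt{\pi}}{e^{3}}$

Define $I(b) = \int_{-\infty}^{\infty} 6 e^{- \frac{s^{2}}{3}} \cos{\left(b s \right)} \, ds$.

Differentiating under the integral sign,
$$I'(b) = \int_{-\infty}^{\infty} - 6 s e^{- \frac{s^{2}}{3}} \sin{\left(b s \right)} \, ds.$$

Integrate $\int_{-\infty}^{\infty} s \sin(b s)\, e^{- \frac{s^{2}}{3}}\, ds$ by parts with $u = \sin(b s)$ and $dv = s\, e^{- \frac{s^{2}}{3}}\, ds$, giving $v = - \frac{3 e^{- \frac{s^{2}}{3}}}{2}$. The boundary term vanishes and
$$\int_{-\infty}^{\infty} s \sin(b s)\, e^{- \frac{s^{2}}{3}}\, ds = \frac{3 b}{2} \int_{-\infty}^{\infty} \cos(b s)\, e^{- \frac{s^{2}}{3}}\, ds,$$
so $I'(b) = - \frac{3 b}{2}\, I(b)$.

This is a separable first-order ODE; solving with the initial condition $I(0) = \int_{-\infty}^{\infty} 6 e^{- \frac{s^{2}}{3}}\,ds = 6 \sqrt{3} \sqrt{\pi}$ gives
$$I(b) = 6 \sqrt{3} \sqrt{\pi} e^{- \frac{3 b^{2}}{4}}.$$

Setting $b = 2$:
$$I = \frac{6 \sqrt{3} \sqrt{\pi}}{e^{3}}.$$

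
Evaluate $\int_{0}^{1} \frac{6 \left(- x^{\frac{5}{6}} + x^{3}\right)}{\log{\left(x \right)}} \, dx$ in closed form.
$\log{\left(\frac{191102976}{1771561} \right)}$

Consider the one-parameter family: let $I(a) = \int_{0}^{1} \frac{6 \left(- x^{\frac{5}{6}} + x^{a}\right)}{\log{\left(x \right)}} \, dx$.

Since $\dfrac{\partial}{\partial a}\,x^{a} = x^{a} \ln x$, the $\ln x$ in the denominator cancels and
$$\frac{dI}{da} = \int_{0}^{1} 6 x^{a} \, dx = 6 \left[\frac{x^{a+1}}{a+1}\right]_0^1 = \frac{6}{a + 1}.$$

Integrating with respect to $a$ gives $I(a) = \log{\left(\frac{46656 \left(a + 1\right)^{6}}{1771561} \right)} + C$.

At $a = \frac{5}{6}$ the integrand is identically $0$, so $I(\frac{5}{6}) = 0$. The closed form gives $0$, hence $C = 0$.

Setting $a = 3$:
$$I = \log{\left(\frac{191102976}{1771561} \right)}.$$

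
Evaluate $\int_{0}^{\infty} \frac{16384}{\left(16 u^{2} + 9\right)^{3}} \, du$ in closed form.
$\frac{256 \pi}{81}$

Recall the elementary integral
$$J(a) = \int_{0}^{\infty} \frac{4}{a^{2} + u^{2}} \, du = \frac{2 \pi}{a}.$$

Differentiating under the integral sign with respect to $a$,
$$\frac{dJ}{da} = \int_{0}^{\infty} - \frac{8 a}{\left(a^{2} + u^{2}\right)^{2}} \, du = - \frac{2 \pi}{a^{2}},$$
so $\int_{0}^{\infty} \frac{4}{\left(a^{2} + u^{2}\right)^{2}} \, du = \frac{\pi}{a^{3}}$.

Repeating — each differentiation of $1/(u^2+a^2)^j$ produces $-2ja/(u^2+a^2)^{j+1}$ — and dividing through by $-2ja$ at each step yields, after $2$ differentiations in total,
$$\int_{0}^{\infty} \frac{4}{\left(a^{2} + u^{2}\right)^{3}} \, du = \frac{3 \pi}{4 a^{5}}.$$

Setting $a = \frac{3}{4}$:
$$I = \frac{256 \pi}{81}.$$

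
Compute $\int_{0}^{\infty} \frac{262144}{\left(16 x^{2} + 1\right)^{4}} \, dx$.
$10240 \pi$

Recall the elementary integral
$$J(a) = \int_{0}^{\infty} \frac{4}{a^{2} + x^{2}} \, dx = \frac{2 \pi}{a}.$$

Differentiating under the integral sign with respect to $a$,
$$\frac{dJ}{da} = \int_{0}^{\infty} - \frac{8 a}{\left(a^{2} + x^{2}\right)^{2}} \, dx = - \frac{2 \pi}{a^{2}},$$
so $\int_{0}^{\infty} \frac{4}{\left(a^{2} + x^{2}\right)^{2}} \, dx = \frac{\pi}{a^{3}}$.

Repeating — each differentiation of $1/(x^2+a^2)^j$ produces $-2ja/(x^2+a^2)^{j+1}$ — and dividing through by $-2ja$ at each step yields, after $3$ differentiations in total,
$$\int_{0}^{\infty} \frac{4}{\left(a^{2} + x^{2}\right)^{4}} \, dx = \frac{5 \pi}{8 a^{7}}.$$

Setting $a = \frac{1}{4}$:
$$I = 10240 \pi.$$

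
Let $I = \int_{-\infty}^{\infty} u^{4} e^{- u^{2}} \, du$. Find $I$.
$\frac{3 \sqrt{\pi}}{4}$

Begin with the known integral
$$J(a) = \int_{-\infty}^{\infty} e^{- a u^{2}} \, du = \frac{\sqrt{\pi}}{\sqrt{a}}.$$

Differentiating under the integral sign brings down a factor of $(-u^2)$:
$$\frac{dJ}{da} = \int_{-\infty}^{\infty} - u^{2} e^{- a u^{2}} \, du = - \frac{\sqrt{\pi}}{2 a^{\frac{3}{2}}}.$$

Repeating twice in total — each differentiation brings down another $(-u^2)$ — gives
$$\frac{d^{2}J}{da^{2}} = \int_{-\infty}^{\infty} u^{4} e^{- a u^{2}} \, du = \frac{3 \sqrt{\pi}}{4 a^{\frac{5}{2}}},$$
and the integrand here is exactly the target integrand, so $I = \frac{3 \sqrt{\pi}}{4 a^{\frac{5}{2}}}$.

Setting $a = 1$:
$$I = \frac{3 \sqrt{\pi}}{4}.$$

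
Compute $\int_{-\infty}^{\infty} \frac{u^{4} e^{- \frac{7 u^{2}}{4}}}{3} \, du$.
$\frac{8 \sqrt{7} \sqrt{\pi}}{343}$

Consider the simpler parametrised integral
$$J(a) = \int_{-\infty}^{\infty} \frac{e^{- a u^{2}}}{3} \, du = \frac{\sqrt{\pi}}{3 \sqrt{a}}.$$

Differentiating under the integral sign brings down a factor of $(-u^2)$:
$$\frac{dJ}{da} = \int_{-\infty}^{\infty} - \frac{u^{2} e^{- a u^{2}}}{3} \, du = - \frac{\sqrt{\pi}}{6 a^{\frac{3}{2}}}.$$

Repeating twice in total — each differentiation brings down another $(-u^2)$ — gives
$$\frac{d^{2}J}{da^{2}} = \int_{-\infty}^{\infty} \frac{u^{4} e^{- a u^{2}}}{3} \, du = \frac{\sqrt{\pi}}{4 a^{\frac{5}{2}}},$$
and the integrand here is exactly the target integrand, so $I = \frac{\sqrt{\pi}}{4 a^{\frac{5}{2}}}$.

Setting $a = \frac{7}{4}$:
$$I = \frac{8 \sqrt{7} \sqrt{\pi}}{343}.$$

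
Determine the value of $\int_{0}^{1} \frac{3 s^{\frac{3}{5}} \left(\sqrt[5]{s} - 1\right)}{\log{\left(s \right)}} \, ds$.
$\log{\left(\frac{729}{512} \right)}$

Introduce a parameter $a$ in the exponent: let $I(a) = \int_{0}^{1} \frac{3 \left(- s^{\frac{3}{5}} + s^{a}\right)}{\log{\left(s \right)}} \, ds$.

Since $\dfrac{\partial}{\partial a}\,s^{a} = s^{a} \ln s$, the $\ln s$ in the denominator cancels and
$$\frac{dI}{da} = \int_{0}^{1} 3 s^{a} \, ds = 3 \left[\frac{s^{a+1}}{a+1}\right]_0^1 = \frac{3}{a + 1}.$$

Integrating with respect to $a$ gives $I(a) = \log{\left(\frac{125 \left(a + 1\right)^{3}}{512} \right)} + C$.

At $a = \frac{3}{5}$ the integrand is identically $0$, so $I(\frac{3}{5}) = 0$. The closed form gives $0$, hence $C = 0$.

Setting $a = \frac{4}{5}$:
$$I = \log{\left(\frac{729}{512} \right)}.$$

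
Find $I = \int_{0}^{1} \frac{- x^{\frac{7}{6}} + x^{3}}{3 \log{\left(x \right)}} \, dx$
$- \frac{\log{\left(13 \right)}}{3} + \frac{\log{\left(3 \right)}}{3} + \log{\left(2 \right)}$

Consider the one-parameter family: let $I(a) = \int_{0}^{1} \frac{x^{3} - x^{a}}{3 \log{\left(x \right)}} \, dx$.

Since $\dfrac{\partial}{\partial a}\,x^{a} = x^{a} \ln x$, the $\ln x$ in the denominator cancels and
$$\frac{dI}{da} = \int_{0}^{1} - \frac{1}{3} x^{a} \, dx = - \frac{1}{3} \left[\frac{x^{a+1}}{a+1}\right]_0^1 = - \frac{1}{3 a + 3}.$$

Integrating with respect to $a$ gives $I(a) = - \frac{\log{\left(a + 1 \right)}}{3} + \frac{2 \log{\left(2 \right)}}{3} + C$.

At $a = 3$ the integrand is identically $0$, so $I(3) = 0$. The closed form gives $0$, hence $C = 0$.

Setting $a = \frac{7}{6}$:
$$I = - \frac{\log{\left(13 \right)}}{3} + \frac{\log{\left(3 \right)}}{3} + \log{\left(2 \right)}.$$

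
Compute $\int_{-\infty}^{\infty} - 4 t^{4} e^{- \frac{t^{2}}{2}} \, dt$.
$- 12 \sqrt{2} \sqrt{\pi}$

Start from the elementary integral
$$J(a) = \int_{-\infty}^{\infty} - 4 e^{- a t^{2}} \, dt = - \frac{4 \sqrt{\pi}}{\sqrt{a}}.$$

Differentiating under the integral sign brings down a factor of $(-t^2)$:
$$\frac{dJ}{da} = \int_{-\infty}^{\infty} 4 t^{2} e^{- a t^{2}} \, dt = \frac{2 \sqrt{\pi}}{a^{\frac{3}{2}}}.$$

Repeating twice in total — each differentiation brings down another $(-t^2)$ — gives
$$\frac{d^{2}J}{da^{2}} = \int_{-\infty}^{\infty} - 4 t^{4} e^{- a t^{2}} \, dt = - \frac{3 \sqrt{\pi}}{a^{\frac{5}{2}}},$$
and the integrand here is exactly the target integrand, so $I = - \frac{3 \sqrt{\pi}}{a^{\frac{5}{2}}}$.

Setting $a = \frac{1}{2}$:
$$I = - 12 \sqrt{2} \sqrt{\pi}.$$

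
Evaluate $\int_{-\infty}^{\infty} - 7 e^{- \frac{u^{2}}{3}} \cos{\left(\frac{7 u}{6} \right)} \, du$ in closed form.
$- \frac{7 \sqrt{3} \sqrt{\pi}}{e^{\frac{49}{48}}}$

Treat the cosine frequency as a parameter and define $I(b) = \int_{-\infty}^{\infty} - 7 e^{- \frac{u^{2}}{3}} \cos{\left(b u \right)} \, du$.

Differentiating under the integral sign,
$$I'(b) = \int_{-\infty}^{\infty} 7 u e^{- \frac{u^{2}}{3}} \sin{\left(b u \right)} \, du.$$

Integrate $\int_{-\infty}^{\infty} u \sin(b u)\, e^{- \frac{u^{2}}{3}}\, du$ by parts with $w = \sin(b u)$ and $dv = u\, e^{- \frac{u^{2}}{3}}\, du$, giving $v = - \frac{3 e^{- \frac{u^{2}}{3}}}{2}$. The boundary term vanishes and
$$\int_{-\infty}^{\infty} u \sin(b u)\, e^{- \frac{u^{2}}{3}}\, du = \frac{3 b}{2} \int_{-\infty}^{\infty} \cos(b u)\, e^{- \frac{u^{2}}{3}}\, du,$$
so $I'(b) = - \frac{3 b}{2}\, I(b)$.

This is a separable first-order ODE; solving with the initial condition $I(0) = \int_{-\infty}^{\infty} - 7 e^{- \frac{u^{2}}{3}}\,du = - 7 \sqrt{3} \sqrt{\pi}$ gives
$$I(b) = - 7 \sqrt{3} \sqrt{\pi} e^{- \frac{3 b^{2}}{4}}.$$

Setting $b = \frac{7}{6}$:
$$I = - \frac{7 \sqrt{3} \sqrt{\pi}}{e^{\frac{49}{48}}}.$$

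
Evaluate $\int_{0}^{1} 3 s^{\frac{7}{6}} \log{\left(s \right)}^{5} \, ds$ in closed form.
$- \frac{16796160}{4826809}$

Consider the simpler parametrised integral
$$J(a) = \int_{0}^{1} 3 s^{a} \, ds = \frac{3}{a + 1}.$$

Differentiating under the integral sign brings down a factor of $\ln s$:
$$\frac{dJ}{da} = \int_{0}^{1} 3 s^{a} \log{\left(s \right)} \, ds = - \frac{3}{\left(a + 1\right)^{2}}.$$

Repeating $5$ times in total — each differentiation brings down another $\ln s$ — gives
$$\frac{d^{5}J}{da^{5}} = \int_{0}^{1} 3 s^{a} \log{\left(s \right)}^{5} \, ds = - \frac{360}{\left(a + 1\right)^{6}},$$
and the integrand here is exactly the target integrand, so $I = - \frac{360}{\left(a + 1\right)^{6}}$.

Setting $a = \frac{7}{6}$:
$$I = - \frac{16796160}{4826809}.$$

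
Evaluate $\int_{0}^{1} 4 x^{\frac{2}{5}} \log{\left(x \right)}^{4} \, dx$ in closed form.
$\frac{300000}{16807}$

Start from the elementary integral
$$J(a) = \int_{0}^{1} 4 x^{a} \, dx = \frac{4}{a + 1}.$$

Differentiating under the integral sign brings down a factor of $\ln x$:
$$\frac{dJ}{da} = \int_{0}^{1} 4 x^{a} \log{\left(x \right)} \, dx = - \frac{4}{\left(a + 1\right)^{2}}.$$

Repeating $4$ times in total — each differentiation brings down another $\ln x$ — gives
$$\frac{d^{4}J}{da^{4}} = \int_{0}^{1} 4 x^{a} \log{\left(x \right)}^{4} \, dx = \frac{96}{\left(a + 1\right)^{5}},$$
and the integrand here is exactly the target integrand, so $I = \frac{96}{\left(a + 1\right)^{5}}$.

Setting $a = \frac{2}{5}$:
$$I = \frac{300000}{16807}.$$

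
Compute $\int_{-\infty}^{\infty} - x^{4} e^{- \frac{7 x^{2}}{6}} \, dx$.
$- \frac{27 \sqrt{42} \sqrt{\pi}}{343}$

Consider the simpler parametrised integral
$$J(a) = \int_{-\infty}^{\infty} - e^{- a x^{2}} \, dx = - \frac{\sqrt{\pi}}{\sqrt{a}}.$$

Differentiating under the integral sign brings down a factor of $(-x^2)$:
$$\frac{dJ}{da} = \int_{-\infty}^{\infty} x^{2} e^{- a x^{2}} \, dx = \frac{\sqrt{\pi}}{2 a^{\frac{3}{2}}}.$$

Repeating twice in total — each differentiation brings down another $(-x^2)$ — gives
$$\frac{d^{2}J}{da^{2}} = \int_{-\infty}^{\infty} - x^{4} e^{- a x^{2}} \, dx = - \frac{3 \sqrt{\pi}}{4 a^{\frac{5}{2}}},$$
and the integrand here is exactly the target integrand, so $I = - \frac{3 \sqrt{\pi}}{4 a^{\frac{5}{2}}}$.

Setting $a = \frac{7}{6}$:
$$I = - \frac{27 \sqrt{42} \sqrt{\pi}}{343}.$$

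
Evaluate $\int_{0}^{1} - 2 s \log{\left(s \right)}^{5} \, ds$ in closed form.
$\frac{15}{4}$

Begin with the known integral
$$J(a) = \int_{0}^{1} - 2 s^{a} \, ds = - \frac{2}{a + 1}.$$

Differentiating under the integral sign brings down a factor of $\ln s$:
$$\frac{dJ}{da} = \int_{0}^{1} - 2 s^{a} \log{\left(s \right)} \, ds = \frac{2}{\left(a + 1\right)^{2}}.$$

Repeating $5$ times in total — each differentiation brings down another $\ln s$ — gives
$$\frac{d^{5}J}{da^{5}} = \int_{0}^{1} - 2 s^{a} \log{\left(s \right)}^{5} \, ds = \frac{240}{\left(a + 1\right)^{6}},$$
and the integrand here is exactly the target integrand, so $I = \frac{240}{\left(a + 1\right)^{6}}$.

Setting $a = 1$:
$$I = \frac{15}{4}.$$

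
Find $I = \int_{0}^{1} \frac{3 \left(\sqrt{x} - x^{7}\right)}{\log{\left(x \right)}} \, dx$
$\log{\left(\frac{27}{4096} \right)}$

Replace the exponent $\frac{1}{2}$ by a parameter $a$: let $I(a) = \int_{0}^{1} \frac{3 \left(- x^{7} + x^{a}\right)}{\log{\left(x \right)}} \, dx$.

Since $\dfrac{\partial}{\partial a}\,x^{a} = x^{a} \ln x$, the $\ln x$ in the denominator cancels and
$$\frac{dI}{da} = \int_{0}^{1} 3 x^{a} \, dx = 3 \left[\frac{x^{a+1}}{a+1}\right]_0^1 = \frac{3}{a + 1}.$$

Integrating with respect to $a$ gives $I(a) = \log{\left(\frac{\left(a + 1\right)^{3}}{512} \right)} + C$.

At $a = 7$ the integrand is identically $0$, so $I(7) = 0$. The closed form gives $0$, hence $C = 0$.

Setting $a = \frac{1}{2}$:
$$I = \log{\left(\frac{27}{4096} \right)}.$$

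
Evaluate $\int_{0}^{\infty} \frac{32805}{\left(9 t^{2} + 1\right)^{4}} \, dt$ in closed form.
$\frac{54675 \pi}{32}$

Start from the standard arctangent integral
$$J(a) = \int_{0}^{\infty} \frac{5}{a^{2} + t^{2}} \, dt = \frac{5 \pi}{2 a}.$$

Differentiating under the integral sign with respect to $a$,
$$\frac{dJ}{da} = \int_{0}^{\infty} - \frac{10 a}{\left(a^{2} + t^{2}\right)^{2}} \, dt = - \frac{5 \pi}{2 a^{2}},$$
so $\int_{0}^{\infty} \frac{5}{\left(a^{2} + t^{2}\right)^{2}} \, dt = \frac{5 \pi}{4 a^{3}}$.

Repeating — each differentiation of $1/(t^2+a^2)^j$ produces $-2ja/(t^2+a^2)^{j+1}$ — and dividing through by $-2ja$ at each step yields, after $3$ differentiations in total,
$$\int_{0}^{\infty} \frac{5}{\left(a^{2} + t^{2}\right)^{4}} \, dt = \frac{25 \pi}{32 a^{7}}.$$

Setting $a = \frac{1}{3}$:
$$I = \frac{54675 \pi}{32}.$$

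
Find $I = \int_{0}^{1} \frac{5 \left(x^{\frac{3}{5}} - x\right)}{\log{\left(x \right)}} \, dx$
$- \log{\left(\frac{3125}{1024} \right)}$

Introduce a parameter $a$ in the exponent: let $I(a) = \int_{0}^{1} \frac{5 \left(x^{\frac{3}{5}} - x^{a}\right)}{\log{\left(x \right)}} \, dx$.

Since $\dfrac{\partial}{\partial a}\,x^{a} = x^{a} \ln x$, the $\ln x$ in the denominator cancels and
$$\frac{dI}{da} = \int_{0}^{1} -5 x^{a} \, dx = -5 \left[\frac{x^{a+1}}{a+1}\right]_0^1 = - \frac{5}{a + 1}.$$

Integrating with respect to $a$ gives $I(a) = - \log{\left(\frac{3125 \left(a + 1\right)^{5}}{32768} \right)} + C$.

At $a = \frac{3}{5}$ the integrand is identically $0$, so $I(\frac{3}{5}) = 0$. The closed form gives $0$, hence $C = 0$.

Setting $a = 1$:
$$I = - \log{\left(\frac{3125}{1024} \right)}.$$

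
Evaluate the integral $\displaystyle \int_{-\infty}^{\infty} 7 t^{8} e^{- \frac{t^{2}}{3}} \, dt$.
$\frac{59535 \sqrt{3} \sqrt{\pi}}{16}$

Consider the simpler parametrised integral
$$J(a) = \int_{-\infty}^{\infty} 7 e^{- a t^{2}} \, dt = \frac{7 \sqrt{\pi}}{\sqrt{a}}.$$

Differentiating under the integral sign brings down a factor of $(-t^2)$:
$$\frac{dJ}{da} = \int_{-\infty}^{\infty} - 7 t^{2} e^{- a t^{2}} \, dt = - \frac{7 \sqrt{\pi}}{2 a^{\frac{3}{2}}}.$$

Repeating $4$ times in total — each differentiation brings down another $(-t^2)$ — gives
$$\frac{d^{4}J}{da^{4}} = \int_{-\infty}^{\infty} 7 t^{8} e^{- a t^{2}} \, dt = \frac{735 \sqrt{\pi}}{16 a^{\frac{9}{2}}},$$
and the integrand here is exactly the target integrand, so $I = \frac{735 \sqrt{\pi}}{16 a^{\frac{9}{2}}}$.

Setting $a = \frac{1}{3}$:
$$I = \frac{59535 \sqrt{3} \sqrt{\pi}}{16}.$$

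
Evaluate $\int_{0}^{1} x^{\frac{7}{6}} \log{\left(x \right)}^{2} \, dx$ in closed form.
$\frac{432}{2197}$

Begin with the known integral
$$J(a) = \int_{0}^{1} x^{a} \, dx = \frac{1}{a + 1}.$$

Differentiating under the integral sign brings down a factor of $\ln x$:
$$\frac{dJ}{da} = \int_{0}^{1} x^{a} \log{\left(x \right)} \, dx = - \frac{1}{\left(a + 1\right)^{2}}.$$

Repeating twice in total — each differentiation brings down another $\ln x$ — gives
$$\frac{d^{2}J}{da^{2}} = \int_{0}^{1} x^{a} \log{\left(x \right)}^{2} \, dx = \frac{2}{\left(a + 1\right)^{3}},$$
and the integrand here is exactly the target integrand, so $I = \frac{2}{\left(a + 1\right)^{3}}$.

Setting $a = \frac{7}{6}$:
$$I = \frac{432}{2197}.$$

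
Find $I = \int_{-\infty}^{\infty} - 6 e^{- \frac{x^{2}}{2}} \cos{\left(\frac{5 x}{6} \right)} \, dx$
$- \frac{6 \sqrt{2} \sqrt{\pi}}{e^{\frac{25}{72}}}$

Define $I(b) = \int_{-\infty}^{\infty} - 6 e^{- \frac{x^{2}}{2}} \cos{\left(b x \right)} \, dx$.

Differentiating under the integral sign,
$$I'(b) = \int_{-\infty}^{\infty} 6 x e^{- \frac{x^{2}}{2}} \sin{\left(b x \right)} \, dx.$$

Integrate $\int_{-\infty}^{\infty} x \sin(b x)\, e^{- \frac{x^{2}}{2}}\, dx$ by parts with $u = \sin(b x)$ and $dv = x\, e^{- \frac{x^{2}}{2}}\, dx$, giving $v = - e^{- \frac{x^{2}}{2}}$. The boundary term vanishes and
$$\int_{-\infty}^{\infty} x \sin(b x)\, e^{- \frac{x^{2}}{2}}\, dx = b \int_{-\infty}^{\infty} \cos(b x)\, e^{- \frac{x^{2}}{2}}\, dx,$$
so $I'(b) = - b\, I(b)$.

This is a separable first-order ODE; solving with the initial condition $I(0) = \int_{-\infty}^{\infty} - 6 e^{- \frac{x^{2}}{2}}\,dx = - 6 \sqrt{2} \sqrt{\pi}$ gives
$$I(b) = - 6 \sqrt{2} \sqrt{\pi} e^{- \frac{b^{2}}{2}}.$$

Setting $b = \frac{5}{6}$:
$$I = - \frac{6 \sqrt{2} \sqrt{\pi}}{e^{\frac{25}{72}}}.$$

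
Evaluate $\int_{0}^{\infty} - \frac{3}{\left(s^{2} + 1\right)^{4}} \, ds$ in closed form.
$- \frac{15 \pi}{32}$

Recall the elementary integral
$$J(a) = \int_{0}^{\infty} - \frac{3}{a^{2} + s^{2}} \, ds = - \frac{3 \pi}{2 a}.$$

Differentiating under the integral sign with respect to $a$,
$$\frac{dJ}{da} = \int_{0}^{\infty} \frac{6 a}{\left(a^{2} + s^{2}\right)^{2}} \, ds = \frac{3 \pi}{2 a^{2}},$$
so $\int_{0}^{\infty} - \frac{3}{\left(a^{2} + s^{2}\right)^{2}} \, ds = - \frac{3 \pi}{4 a^{3}}$.

Repeating — each differentiation of $1/(s^2+a^2)^j$ produces $-2ja/(s^2+a^2)^{j+1}$ — and dividing through by $-2ja$ at each step yields, after $3$ differentiations in total,
$$\int_{0}^{\infty} - \frac{3}{\left(a^{2} + s^{2}\right)^{4}} \, ds = - \frac{15 \pi}{32 a^{7}}.$$

Setting $a = 1$:
$$I = - \frac{15 \pi}{32}.$$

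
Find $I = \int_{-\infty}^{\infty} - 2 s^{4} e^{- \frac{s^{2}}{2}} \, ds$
$- 6 \sqrt{2} \sqrt{\pi}$

Consider the simpler parametrised integral
$$J(a) = \int_{-\infty}^{\infty} - 2 e^{- a s^{2}} \, ds = - \frac{2 \sqrt{\pi}}{\sqrt{a}}.$$

Differentiating under the integral sign brings down a factor of $(-s^2)$:
$$\frac{dJ}{da} = \int_{-\infty}^{\infty} 2 s^{2} e^{- a s^{2}} \, ds = \frac{\sqrt{\pi}}{a^{\frac{3}{2}}}.$$

Repeating twice in total — each differentiation brings down another $(-s^2)$ — gives
$$\frac{d^{2}J}{da^{2}} = \int_{-\infty}^{\infty} - 2 s^{4} e^{- a s^{2}} \, ds = - \frac{3 \sqrt{\pi}}{2 a^{\frac{5}{2}}},$$
and the integrand here is exactly the target integrand, so $I = - \frac{3 \sqrt{\pi}}{2 a^{\frac{5}{2}}}$.

Setting $a = \frac{1}{2}$:
$$I = - 6 \sqrt{2} \sqrt{\pi}.$$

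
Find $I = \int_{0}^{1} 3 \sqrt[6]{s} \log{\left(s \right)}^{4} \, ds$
$\frac{559872}{16807}$

Begin with the known integral
$$J(a) = \int_{0}^{1} 3 s^{a} \, ds = \frac{3}{a + 1}.$$

Differentiating under the integral sign brings down a factor of $\ln s$:
$$\frac{dJ}{da} = \int_{0}^{1} 3 s^{a} \log{\left(s \right)} \, ds = - \frac{3}{\left(a + 1\right)^{2}}.$$

Repeating $4$ times in total — each differentiation brings down another $\ln s$ — gives
$$\frac{d^{4}J}{da^{4}} = \int_{0}^{1} 3 s^{a} \log{\left(s \right)}^{4} \, ds = \frac{72}{\left(a + 1\right)^{5}},$$
and the integrand here is exactly the target integrand, so $I = \frac{72}{\left(a + 1\right)^{5}}$.

Setting $a = \frac{1}{6}$:
$$I = \frac{559872}{16807}.$$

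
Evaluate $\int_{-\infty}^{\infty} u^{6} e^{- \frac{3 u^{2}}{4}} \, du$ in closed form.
$\frac{80 \sqrt{3} \sqrt{\pi}}{27}$

Consider the simpler parametrised integral
$$J(a) = \int_{-\infty}^{\infty} e^{- a u^{2}} \, du = \frac{\sqrt{\pi}}{\sqrt{a}}.$$

Differentiating under the integral sign brings down a factor of $(-u^2)$:
$$\frac{dJ}{da} = \int_{-\infty}^{\infty} - u^{2} e^{- a u^{2}} \, du = - \frac{\sqrt{\pi}}{2 a^{\frac{3}{2}}}.$$

Repeating $3$ times in total — each differentiation brings down another $(-u^2)$ — gives
$$\frac{d^{3}J}{da^{3}} = \int_{-\infty}^{\infty} - u^{6} e^{- a u^{2}} \, du = - \frac{15 \sqrt{\pi}}{8 a^{\frac{7}{2}}},$$
and the integrand here is $(-1)^{3}$ times the target integrand, so $I = (-1)^{3}\,\frac{d^{3}J}{da^{3}} = \frac{15 \sqrt{\pi}}{8 a^{\frac{7}{2}}}$.

Setting $a = \frac{3}{4}$:
$$I = \frac{80 \sqrt{3} \sqrt{\pi}}{27}.$$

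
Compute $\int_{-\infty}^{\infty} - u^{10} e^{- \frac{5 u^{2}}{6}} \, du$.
$- \frac{45927 \sqrt{30} \sqrt{\pi}}{3125}$

Consider the simpler parametrised integral
$$J(a) = \int_{-\infty}^{\infty} - e^{- a u^{2}} \, du = - \frac{\sqrt{\pi}}{\sqrt{a}}.$$

Differentiating under the integral sign brings down a factor of $(-u^2)$:
$$\frac{dJ}{da} = \int_{-\infty}^{\infty} u^{2} e^{- a u^{2}} \, du = \frac{\sqrt{\pi}}{2 a^{\frac{3}{2}}}.$$

Repeating $5$ times in total — each differentiation brings down another $(-u^2)$ — gives
$$\frac{d^{5}J}{da^{5}} = \int_{-\infty}^{\infty} u^{10} e^{- a u^{2}} \, du = \frac{945 \sqrt{\pi}}{32 a^{\frac{11}{2}}},$$
and the integrand here is $(-1)^{5}$ times the target integrand, so $I = (-1)^{5}\,\frac{d^{5}J}{da^{5}} = - \frac{945 \sqrt{\pi}}{32 a^{\frac{11}{2}}}$.

Setting $a = \frac{5}{6}$:
$$I = - \frac{45927 \sqrt{30} \sqrt{\pi}}{3125}.$$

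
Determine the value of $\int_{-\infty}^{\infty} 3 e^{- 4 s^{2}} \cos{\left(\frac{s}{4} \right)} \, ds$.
$\frac{3 \sqrt{\pi}}{2 e^{\frac{1}{256}}}$

Treat the cosine frequency as a parameter and define $I(b) = \int_{-\infty}^{\infty} 3 e^{- 4 s^{2}} \cos{\left(b s \right)} \, ds$.

Differentiating under the integral sign,
$$I'(b) = \int_{-\infty}^{\infty} - 3 s e^{- 4 s^{2}} \sin{\left(b s \right)} \, ds.$$

Integrate $\int_{-\infty}^{\infty} s \sin(b s)\, e^{- 4 s^{2}}\, ds$ by parts with $u = \sin(b s)$ and $dv = s\, e^{- 4 s^{2}}\, ds$, giving $v = - \frac{e^{- 4 s^{2}}}{8}$. The boundary term vanishes and
$$\int_{-\infty}^{\infty} s \sin(b s)\, e^{- 4 s^{2}}\, ds = \frac{b}{8} \int_{-\infty}^{\infty} \cos(b s)\, e^{- 4 s^{2}}\, ds,$$
so $I'(b) = - \frac{b}{8}\, I(b)$.

This is a separable first-order ODE; solving with the initial condition $I(0) = \int_{-\infty}^{\infty} 3 e^{- 4 s^{2}}\,ds = \frac{3 \sqrt{\pi}}{2}$ gives
$$I(b) = \frac{3 \sqrt{\pi} e^{- \frac{b^{2}}{16}}}{2}.$$

Setting $b = \frac{1}{4}$:
$$I = \frac{3 \sqrt{\pi}}{2 e^{\frac{1}{256}}}.$$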